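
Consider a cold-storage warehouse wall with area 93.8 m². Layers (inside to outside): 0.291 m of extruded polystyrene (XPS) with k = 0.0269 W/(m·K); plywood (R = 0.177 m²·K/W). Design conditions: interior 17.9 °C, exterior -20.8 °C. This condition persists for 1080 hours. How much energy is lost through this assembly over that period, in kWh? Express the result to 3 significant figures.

0.291/0.0269 = 10.82
R_total = 10.82 + 0.177 = 10.99 m²·K/W
Q = 93.8 × (17.9 − (-20.8)) / 10.99 = 330.2 W
E = 330.2 W × 1080 h / 1000 = 356.6 kWh

357 kWh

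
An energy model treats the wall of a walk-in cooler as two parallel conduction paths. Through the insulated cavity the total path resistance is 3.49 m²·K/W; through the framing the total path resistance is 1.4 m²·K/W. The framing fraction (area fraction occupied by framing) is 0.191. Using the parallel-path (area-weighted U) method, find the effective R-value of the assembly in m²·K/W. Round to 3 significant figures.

U_eff = 0.809/3.49 + 0.191/1.4 = 0.2318 + 0.1364 = 0.3682
R_eff = 1/U_eff = 2.716 m²·K/W

2.72 m²·K/W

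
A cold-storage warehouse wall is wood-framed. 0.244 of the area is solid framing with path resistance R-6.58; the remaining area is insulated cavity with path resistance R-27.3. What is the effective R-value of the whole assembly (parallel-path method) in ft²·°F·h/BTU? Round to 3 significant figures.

15.4 ft²·°F·h/BTU

U_eff = 0.756/27.3 + 0.244/6.58 = 0.02769 + 0.03708 = 0.06477
R_eff = 1/U_eff = 15.44 ft²·°F·h/BTU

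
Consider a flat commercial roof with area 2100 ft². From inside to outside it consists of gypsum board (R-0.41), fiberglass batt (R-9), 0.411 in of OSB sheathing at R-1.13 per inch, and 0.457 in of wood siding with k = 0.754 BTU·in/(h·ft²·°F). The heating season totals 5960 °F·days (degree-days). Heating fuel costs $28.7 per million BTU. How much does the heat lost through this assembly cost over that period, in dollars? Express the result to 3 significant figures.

0.411 × 1.13 = 0.4644
0.457/0.754 = 0.6061
R_total = 0.41 + 9 + 0.4644 + 0.6061 = 10.48 ft²·°F·h/BTU
E = A × HDD × 24 / R = 2100 × 5960 × 24 / 10.48 = 28660000 BTU
Cost = 28660000/10⁶ × 28.7 = $822.6

823 dollars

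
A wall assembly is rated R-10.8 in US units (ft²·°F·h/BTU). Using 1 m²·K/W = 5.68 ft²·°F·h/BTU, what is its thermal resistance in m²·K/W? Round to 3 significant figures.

R_SI = 10.8/5.68 = 1.901

1.90 m²·K/W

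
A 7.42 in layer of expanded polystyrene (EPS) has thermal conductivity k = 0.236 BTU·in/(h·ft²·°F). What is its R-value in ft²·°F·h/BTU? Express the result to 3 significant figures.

R = L/k = 7.42/0.236 = 31.44 ft²·°F·h/BTU

31.4 ft²·°F·h/BTU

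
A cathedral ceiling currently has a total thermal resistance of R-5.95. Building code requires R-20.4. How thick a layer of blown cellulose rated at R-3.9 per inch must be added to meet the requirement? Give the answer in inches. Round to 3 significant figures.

ΔR = 20.4 − 5.95 = 14.45 ft²·°F·h/BTU
L = ΔR / (R/in) = 14.45/3.9 = 3.705 in

3.71 in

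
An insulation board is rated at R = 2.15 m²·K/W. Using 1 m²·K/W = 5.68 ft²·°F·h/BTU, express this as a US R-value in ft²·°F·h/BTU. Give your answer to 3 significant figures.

12.2 ft²·°F·h/BTU

R_US = 2.15 × 5.68 = 12.21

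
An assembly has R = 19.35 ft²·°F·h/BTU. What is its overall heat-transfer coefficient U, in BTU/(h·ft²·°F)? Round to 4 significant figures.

U = 1/R = 1/19.35 = 0.05168

0.05168 BTU/(h·ft²·°F)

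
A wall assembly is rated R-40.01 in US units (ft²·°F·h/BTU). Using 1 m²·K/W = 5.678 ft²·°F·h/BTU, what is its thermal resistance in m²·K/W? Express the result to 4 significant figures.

R_SI = 40.01/5.678 = 7.0465

7.046 m²·K/W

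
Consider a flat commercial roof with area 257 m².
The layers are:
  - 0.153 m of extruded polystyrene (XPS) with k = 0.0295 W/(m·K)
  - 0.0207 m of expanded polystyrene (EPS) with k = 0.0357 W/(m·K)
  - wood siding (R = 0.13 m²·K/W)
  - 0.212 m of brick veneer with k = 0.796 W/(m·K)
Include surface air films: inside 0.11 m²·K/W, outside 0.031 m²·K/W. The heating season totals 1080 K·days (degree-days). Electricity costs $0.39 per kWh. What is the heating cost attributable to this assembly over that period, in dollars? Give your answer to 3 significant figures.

0.153/0.0295 = 5.186
0.0207/0.0357 = 0.5798
0.212/0.796 = 0.2663
R_total = 0.11 + 5.186 + 0.5798 + 0.13 + 0.2663 + 0.031 = 6.304 m²·K/W
E = A × HDD × 24 / R / 1000 = 257 × 1080 × 24 / 6.304 / 1000 = 1057 kWh
Cost = 1057 × 0.39 = $412.1

412 dollars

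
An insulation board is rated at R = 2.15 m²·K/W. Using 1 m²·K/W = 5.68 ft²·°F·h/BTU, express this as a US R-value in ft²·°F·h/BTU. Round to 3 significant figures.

12.2 ft²·°F·h/BTU

R_US = 2.15 × 5.68 = 12.21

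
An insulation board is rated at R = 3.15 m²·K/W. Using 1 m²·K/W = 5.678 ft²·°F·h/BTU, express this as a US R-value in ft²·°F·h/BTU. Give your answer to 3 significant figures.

17.9 ft²·°F·h/BTU

R_US = 3.15 × 5.678 = 17.89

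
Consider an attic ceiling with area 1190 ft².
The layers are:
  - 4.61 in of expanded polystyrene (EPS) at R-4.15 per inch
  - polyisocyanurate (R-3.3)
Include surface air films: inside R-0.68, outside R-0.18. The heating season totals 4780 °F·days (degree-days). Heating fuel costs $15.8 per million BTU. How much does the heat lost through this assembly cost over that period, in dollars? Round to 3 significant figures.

4.61 × 4.15 = 19.13
R_total = 0.68 + 19.13 + 3.3 + 0.18 = 23.29 ft²·°F·h/BTU
E = A × HDD × 24 / R = 1190 × 4780 × 24 / 23.29 = 5861000 BTU
Cost = 5861000/10⁶ × 15.8 = $92.61

92.6 dollars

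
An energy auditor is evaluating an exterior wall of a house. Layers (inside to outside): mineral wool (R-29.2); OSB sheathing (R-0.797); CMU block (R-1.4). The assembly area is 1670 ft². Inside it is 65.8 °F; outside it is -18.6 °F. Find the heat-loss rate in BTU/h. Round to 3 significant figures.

R_total = 29.2 + 0.797 + 1.4 = 31.4 ft²·°F·h/BTU
Q = A·ΔT/R = 1670 × (65.8 − (-18.6)) / 31.4 = 4489 BTU/h

4490 BTU/h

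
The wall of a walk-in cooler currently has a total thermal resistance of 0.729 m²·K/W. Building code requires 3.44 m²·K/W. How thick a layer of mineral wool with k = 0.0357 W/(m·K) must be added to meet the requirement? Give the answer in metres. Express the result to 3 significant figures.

ΔR = 3.44 − 0.729 = 2.711 m²·K/W
L = ΔR × k = 2.711 × 0.0357 = 0.09678 m

0.0968 m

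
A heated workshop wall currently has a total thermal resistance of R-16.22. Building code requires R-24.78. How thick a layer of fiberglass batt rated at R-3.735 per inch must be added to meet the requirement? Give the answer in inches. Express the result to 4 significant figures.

2.292 in

ΔR = 24.78 − 16.22 = 8.56 ft²·°F·h/BTU
L = ΔR / (R/in) = 8.56/3.735 = 2.2918 in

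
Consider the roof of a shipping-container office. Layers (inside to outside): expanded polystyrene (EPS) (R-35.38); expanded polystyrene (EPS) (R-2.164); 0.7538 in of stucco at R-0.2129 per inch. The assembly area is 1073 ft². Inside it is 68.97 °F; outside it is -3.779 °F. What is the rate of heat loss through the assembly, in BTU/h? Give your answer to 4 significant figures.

2070 BTU/h

0.7538 × 0.2129 = 0.16048
R_total = 35.38 + 2.164 + 0.16048 = 37.704 ft²·°F·h/BTU
Q = A·ΔT/R = 1073 × (68.97 − (-3.779)) / 37.704 = 2070.3 BTU/h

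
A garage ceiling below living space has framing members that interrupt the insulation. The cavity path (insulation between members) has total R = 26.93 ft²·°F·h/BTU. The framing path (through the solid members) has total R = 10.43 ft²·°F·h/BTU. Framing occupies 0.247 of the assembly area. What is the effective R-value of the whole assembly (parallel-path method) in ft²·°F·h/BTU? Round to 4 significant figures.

19.36 ft²·°F·h/BTU

U_eff = 0.753/26.93 + 0.247/10.43 = 0.027961 + 0.023682 = 0.051643
R_eff = 1/U_eff = 19.364 ft²·°F·h/BTU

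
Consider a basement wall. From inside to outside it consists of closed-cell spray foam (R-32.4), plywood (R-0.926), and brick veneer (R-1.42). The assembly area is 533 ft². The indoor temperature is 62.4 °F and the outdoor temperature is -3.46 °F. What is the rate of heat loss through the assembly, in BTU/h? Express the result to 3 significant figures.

1010 BTU/h

R_total = 32.4 + 0.926 + 1.42 = 34.75 ft²·°F·h/BTU
Q = A·ΔT/R = 533 × (62.4 − (-3.46)) / 34.75 = 1010 BTU/h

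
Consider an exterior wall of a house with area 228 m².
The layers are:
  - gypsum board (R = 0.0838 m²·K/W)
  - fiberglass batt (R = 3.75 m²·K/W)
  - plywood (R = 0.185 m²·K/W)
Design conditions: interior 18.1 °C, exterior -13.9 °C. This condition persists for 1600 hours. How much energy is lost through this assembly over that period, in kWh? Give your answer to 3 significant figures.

2900 kWh

R_total = 0.0838 + 3.75 + 0.185 = 4.019 m²·K/W
Q = 228 × (18.1 − (-13.9)) / 4.019 = 1815 W
E = 1815 W × 1600 h / 1000 = 2905 kWh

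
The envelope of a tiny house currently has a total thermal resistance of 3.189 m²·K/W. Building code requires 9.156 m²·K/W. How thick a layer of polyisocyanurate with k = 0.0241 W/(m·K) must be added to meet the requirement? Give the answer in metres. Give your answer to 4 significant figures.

0.1438 m

ΔR = 9.156 − 3.189 = 5.967 m²·K/W
L = ΔR × k = 5.967 × 0.0241 = 0.1438 m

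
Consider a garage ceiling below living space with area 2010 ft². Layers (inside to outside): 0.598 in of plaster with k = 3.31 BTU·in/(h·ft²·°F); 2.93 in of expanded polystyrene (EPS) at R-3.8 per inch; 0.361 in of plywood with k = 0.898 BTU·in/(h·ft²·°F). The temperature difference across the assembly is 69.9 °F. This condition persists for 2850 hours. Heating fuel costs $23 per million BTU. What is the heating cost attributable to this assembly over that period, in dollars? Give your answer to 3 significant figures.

0.598/3.31 = 0.1807
2.93 × 3.8 = 11.13
0.361/0.898 = 0.402
R_total = 0.1807 + 11.13 + 0.402 = 11.72 ft²·°F·h/BTU
Q = 2010 × 69.9 / 11.72 = 11990 BTU/h
E = 11990 × 2850 = 34180000 BTU
Cost = 34180000/10⁶ × 23 = $786

786 dollars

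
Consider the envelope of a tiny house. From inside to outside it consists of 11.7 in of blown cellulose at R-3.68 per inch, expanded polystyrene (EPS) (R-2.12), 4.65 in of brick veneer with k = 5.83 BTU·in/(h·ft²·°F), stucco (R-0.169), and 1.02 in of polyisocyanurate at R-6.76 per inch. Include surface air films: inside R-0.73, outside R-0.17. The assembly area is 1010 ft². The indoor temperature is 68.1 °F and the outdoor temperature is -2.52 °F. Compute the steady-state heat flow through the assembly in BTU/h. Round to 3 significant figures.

11.7 × 3.68 = 43.06
4.65/5.83 = 0.7976
1.02 × 6.76 = 6.895
R_total = 0.73 + 43.06 + 2.12 + 0.7976 + 0.169 + 6.895 + 0.17 = 53.94 ft²·°F·h/BTU
Q = A·ΔT/R = 1010 × (68.1 − (-2.52)) / 53.94 = 1322 BTU/h

1320 BTU/h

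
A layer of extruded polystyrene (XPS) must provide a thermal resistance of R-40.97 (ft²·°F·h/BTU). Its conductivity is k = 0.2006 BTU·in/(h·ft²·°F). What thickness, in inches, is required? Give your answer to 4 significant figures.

8.219 in

L = R × k = 40.97 × 0.2006 = 8.2186 in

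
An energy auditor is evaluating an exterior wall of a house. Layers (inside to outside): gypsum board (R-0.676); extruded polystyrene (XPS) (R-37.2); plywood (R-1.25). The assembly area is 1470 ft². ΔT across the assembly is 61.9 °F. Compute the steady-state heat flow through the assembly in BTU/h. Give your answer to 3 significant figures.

R_total = 0.676 + 37.2 + 1.25 = 39.13 ft²·°F·h/BTU
Q = A·ΔT/R = 1470 × 61.9 / 39.13 = 2326 BTU/h

2330 BTU/h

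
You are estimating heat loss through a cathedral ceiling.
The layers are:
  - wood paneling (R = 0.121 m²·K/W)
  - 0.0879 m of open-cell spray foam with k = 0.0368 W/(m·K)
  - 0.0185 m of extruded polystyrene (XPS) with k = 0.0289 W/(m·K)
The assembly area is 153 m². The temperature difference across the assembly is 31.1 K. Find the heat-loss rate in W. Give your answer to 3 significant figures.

1510 W

0.0879/0.0368 = 2.389
0.0185/0.0289 = 0.6401
R_total = 0.121 + 2.389 + 0.6401 = 3.15 m²·K/W
Q = A·ΔT/R = 153 × 31.1 / 3.15 = 1511 W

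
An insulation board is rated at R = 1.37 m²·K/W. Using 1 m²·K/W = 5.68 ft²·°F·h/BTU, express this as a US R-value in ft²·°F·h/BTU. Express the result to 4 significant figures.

R_US = 1.37 × 5.68 = 7.7816

7.782 ft²·°F·h/BTU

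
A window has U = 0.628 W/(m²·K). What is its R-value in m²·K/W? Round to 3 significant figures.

R = 1/U = 1/0.628 = 1.592

1.59 m²·K/W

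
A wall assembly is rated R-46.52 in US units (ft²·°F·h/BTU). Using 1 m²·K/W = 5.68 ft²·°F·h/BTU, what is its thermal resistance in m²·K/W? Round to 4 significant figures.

R_SI = 46.52/5.68 = 8.1901

8.190 m²·K/W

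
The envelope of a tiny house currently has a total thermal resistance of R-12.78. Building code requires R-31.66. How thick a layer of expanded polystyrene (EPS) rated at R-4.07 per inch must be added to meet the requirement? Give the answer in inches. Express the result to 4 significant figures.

ΔR = 31.66 − 12.78 = 18.88 ft²·°F·h/BTU
L = ΔR / (R/in) = 18.88/4.07 = 4.6388 in

4.639 in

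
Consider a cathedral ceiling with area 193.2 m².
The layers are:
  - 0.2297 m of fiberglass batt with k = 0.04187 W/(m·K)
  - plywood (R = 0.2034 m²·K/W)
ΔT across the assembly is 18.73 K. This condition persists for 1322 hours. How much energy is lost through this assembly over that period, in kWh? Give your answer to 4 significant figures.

840.8 kWh

0.2297/0.04187 = 5.486
R_total = 5.486 + 0.2034 = 5.6894 m²·K/W
Q = 193.2 × 18.73 / 5.6894 = 636.03 W
E = 636.03 W × 1322 h / 1000 = 840.83 kWh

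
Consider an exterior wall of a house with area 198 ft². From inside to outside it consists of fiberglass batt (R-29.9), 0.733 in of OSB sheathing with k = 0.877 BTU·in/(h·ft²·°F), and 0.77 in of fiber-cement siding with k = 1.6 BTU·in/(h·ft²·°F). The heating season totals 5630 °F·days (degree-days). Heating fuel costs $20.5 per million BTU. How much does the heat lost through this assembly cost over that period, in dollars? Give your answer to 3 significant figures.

0.733/0.877 = 0.8358
0.77/1.6 = 0.4813
R_total = 29.9 + 0.8358 + 0.4813 = 31.22 ft²·°F·h/BTU
E = A × HDD × 24 / R = 198 × 5630 × 24 / 31.22 = 857000 BTU
Cost = 857000/10⁶ × 20.5 = $17.57

17.6 dollars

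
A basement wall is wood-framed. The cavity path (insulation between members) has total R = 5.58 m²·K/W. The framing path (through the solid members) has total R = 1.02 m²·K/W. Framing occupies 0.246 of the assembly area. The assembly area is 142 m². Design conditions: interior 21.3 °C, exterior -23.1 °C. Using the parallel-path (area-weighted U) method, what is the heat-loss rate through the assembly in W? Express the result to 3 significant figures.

2370 W

U_eff = 0.754/5.58 + 0.246/1.02 = 0.1351 + 0.2412 = 0.3763
R_eff = 1/U_eff = 2.657 m²·K/W
Q = 142 × (21.3 − (-23.1)) / 2.657 = 2373 W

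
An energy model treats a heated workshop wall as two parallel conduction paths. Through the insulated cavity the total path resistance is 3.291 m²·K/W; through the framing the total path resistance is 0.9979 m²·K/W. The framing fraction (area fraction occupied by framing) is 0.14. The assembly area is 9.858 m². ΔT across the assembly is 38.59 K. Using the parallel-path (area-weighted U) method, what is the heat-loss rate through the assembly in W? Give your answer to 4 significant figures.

U_eff = 0.86/3.291 + 0.14/0.9979 = 0.26132 + 0.14029 = 0.40161
R_eff = 1/U_eff = 2.49 m²·K/W
Q = 9.858 × 38.59 / 2.49 = 152.78 W

152.8 W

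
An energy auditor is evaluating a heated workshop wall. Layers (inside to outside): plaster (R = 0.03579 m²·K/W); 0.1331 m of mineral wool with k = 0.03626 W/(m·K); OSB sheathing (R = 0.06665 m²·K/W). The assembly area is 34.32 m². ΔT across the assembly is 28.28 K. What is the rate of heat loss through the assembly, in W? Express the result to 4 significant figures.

0.1331/0.03626 = 3.6707
R_total = 0.03579 + 3.6707 + 0.06665 = 3.7732 m²·K/W
Q = A·ΔT/R = 34.32 × 28.28 / 3.7732 = 257.23 W

257.2 W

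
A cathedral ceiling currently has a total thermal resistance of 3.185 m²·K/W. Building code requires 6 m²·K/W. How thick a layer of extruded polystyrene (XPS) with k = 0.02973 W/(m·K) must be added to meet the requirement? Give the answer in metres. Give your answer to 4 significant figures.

0.08369 m

ΔR = 6 − 3.185 = 2.815 m²·K/W
L = ΔR × k = 2.815 × 0.02973 = 0.08369 m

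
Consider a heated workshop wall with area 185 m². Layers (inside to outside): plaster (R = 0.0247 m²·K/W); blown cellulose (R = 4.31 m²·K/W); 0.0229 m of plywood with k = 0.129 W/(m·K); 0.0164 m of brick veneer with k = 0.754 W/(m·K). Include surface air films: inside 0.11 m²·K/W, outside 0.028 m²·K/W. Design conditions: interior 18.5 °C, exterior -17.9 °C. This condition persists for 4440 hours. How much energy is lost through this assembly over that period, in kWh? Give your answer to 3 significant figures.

0.0229/0.129 = 0.1775
0.0164/0.754 = 0.02175
R_total = 0.11 + 0.0247 + 4.31 + 0.1775 + 0.02175 + 0.028 = 4.672 m²·K/W
Q = 185 × (18.5 − (-17.9)) / 4.672 = 1441 W
E = 1441 W × 4440 h / 1000 = 6400 kWh

6400 kWh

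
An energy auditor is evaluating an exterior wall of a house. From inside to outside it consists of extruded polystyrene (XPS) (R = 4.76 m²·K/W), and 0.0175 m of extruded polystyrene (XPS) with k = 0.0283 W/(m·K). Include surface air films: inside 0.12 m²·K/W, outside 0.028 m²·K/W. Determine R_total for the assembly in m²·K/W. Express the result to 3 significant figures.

0.0175/0.0283 = 0.6184
R_total = 0.12 + 4.76 + 0.6184 + 0.028 = 5.526 m²·K/W

5.53 m²·K/W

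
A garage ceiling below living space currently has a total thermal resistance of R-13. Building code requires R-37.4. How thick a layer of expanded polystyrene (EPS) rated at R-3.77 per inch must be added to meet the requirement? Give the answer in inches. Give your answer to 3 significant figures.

ΔR = 37.4 − 13 = 24.4 ft²·°F·h/BTU
L = ΔR / (R/in) = 24.4/3.77 = 6.472 in

6.47 in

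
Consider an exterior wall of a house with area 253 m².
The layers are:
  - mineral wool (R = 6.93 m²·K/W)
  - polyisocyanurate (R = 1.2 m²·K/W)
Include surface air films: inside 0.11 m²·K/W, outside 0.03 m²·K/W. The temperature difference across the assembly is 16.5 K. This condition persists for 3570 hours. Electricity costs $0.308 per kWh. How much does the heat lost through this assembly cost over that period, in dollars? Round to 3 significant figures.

R_total = 0.11 + 6.93 + 1.2 + 0.03 = 8.27 m²·K/W
Q = 253 × 16.5 / 8.27 = 504.8 W
E = 504.8 W × 3570 h / 1000 = 1802 kWh
Cost = 1802 × 0.308 = $555

555 dollars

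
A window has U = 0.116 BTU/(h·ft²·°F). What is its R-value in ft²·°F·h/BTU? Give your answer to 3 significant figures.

R = 1/U = 1/0.116 = 8.621

8.62 ft²·°F·h/BTU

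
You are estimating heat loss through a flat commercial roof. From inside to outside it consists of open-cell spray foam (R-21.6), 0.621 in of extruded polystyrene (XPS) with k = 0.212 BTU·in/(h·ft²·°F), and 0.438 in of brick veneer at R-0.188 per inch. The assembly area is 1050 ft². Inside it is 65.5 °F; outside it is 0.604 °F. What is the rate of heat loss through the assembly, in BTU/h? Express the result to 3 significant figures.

0.621/0.212 = 2.929
0.438 × 0.188 = 0.08234
R_total = 21.6 + 2.929 + 0.08234 = 24.61 ft²·°F·h/BTU
Q = A·ΔT/R = 1050 × (65.5 − 0.604) / 24.61 = 2769 BTU/h

2770 BTU/h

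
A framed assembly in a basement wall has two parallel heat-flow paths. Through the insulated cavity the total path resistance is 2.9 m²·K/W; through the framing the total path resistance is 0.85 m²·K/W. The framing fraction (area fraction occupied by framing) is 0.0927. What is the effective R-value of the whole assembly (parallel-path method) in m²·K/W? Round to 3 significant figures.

2.37 m²·K/W

U_eff = 0.9073/2.9 + 0.0927/0.85 = 0.3129 + 0.1091 = 0.4219
R_eff = 1/U_eff = 2.37 m²·K/W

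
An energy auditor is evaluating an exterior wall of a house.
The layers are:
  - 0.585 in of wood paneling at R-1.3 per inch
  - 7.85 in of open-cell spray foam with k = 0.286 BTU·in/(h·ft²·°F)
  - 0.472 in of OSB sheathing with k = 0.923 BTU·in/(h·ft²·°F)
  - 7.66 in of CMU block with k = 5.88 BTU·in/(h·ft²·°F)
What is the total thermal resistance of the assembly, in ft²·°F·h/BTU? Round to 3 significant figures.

0.585 × 1.3 = 0.7605
7.85/0.286 = 27.45
0.472/0.923 = 0.5114
7.66/5.88 = 1.303
R_total = 0.7605 + 27.45 + 0.5114 + 1.303 = 30.02 ft²·°F·h/BTU

30.0 ft²·°F·h/BTU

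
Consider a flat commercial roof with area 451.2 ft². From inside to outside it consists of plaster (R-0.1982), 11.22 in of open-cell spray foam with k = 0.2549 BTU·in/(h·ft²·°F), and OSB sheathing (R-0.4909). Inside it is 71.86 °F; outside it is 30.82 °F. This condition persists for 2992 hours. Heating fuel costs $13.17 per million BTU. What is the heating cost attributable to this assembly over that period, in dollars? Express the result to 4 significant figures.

16.32 dollars

11.22/0.2549 = 44.017
R_total = 0.1982 + 44.017 + 0.4909 = 44.706 ft²·°F·h/BTU
Q = 451.2 × (71.86 − 30.82) / 44.706 = 414.2 BTU/h
E = 414.2 × 2992 = 1239300 BTU
Cost = 1239300/10⁶ × 13.17 = $16.321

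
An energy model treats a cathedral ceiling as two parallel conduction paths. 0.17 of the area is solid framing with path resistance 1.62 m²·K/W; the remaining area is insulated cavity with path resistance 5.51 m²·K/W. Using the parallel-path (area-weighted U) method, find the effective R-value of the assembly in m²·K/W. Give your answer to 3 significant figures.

3.91 m²·K/W

U_eff = 0.83/5.51 + 0.17/1.62 = 0.1506 + 0.1049 = 0.2556
R_eff = 1/U_eff = 3.913 m²·K/W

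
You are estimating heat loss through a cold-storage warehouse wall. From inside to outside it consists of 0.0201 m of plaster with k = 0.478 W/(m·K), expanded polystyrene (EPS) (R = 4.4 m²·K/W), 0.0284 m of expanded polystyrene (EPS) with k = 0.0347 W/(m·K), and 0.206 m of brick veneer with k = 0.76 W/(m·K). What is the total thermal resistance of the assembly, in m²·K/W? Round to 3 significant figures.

5.53 m²·K/W

0.0201/0.478 = 0.04205
0.0284/0.0347 = 0.8184
0.206/0.76 = 0.2711
R_total = 0.04205 + 4.4 + 0.8184 + 0.2711 = 5.532 m²·K/W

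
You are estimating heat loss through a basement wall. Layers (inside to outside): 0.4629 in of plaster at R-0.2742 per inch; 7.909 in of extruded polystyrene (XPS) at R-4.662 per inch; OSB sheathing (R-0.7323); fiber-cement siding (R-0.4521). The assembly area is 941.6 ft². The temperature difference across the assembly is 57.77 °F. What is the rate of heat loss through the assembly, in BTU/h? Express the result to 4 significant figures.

1425 BTU/h

0.4629 × 0.2742 = 0.12693
7.909 × 4.662 = 36.872
R_total = 0.12693 + 36.872 + 0.7323 + 0.4521 = 38.183 ft²·°F·h/BTU
Q = A·ΔT/R = 941.6 × 57.77 / 38.183 = 1424.6 BTU/h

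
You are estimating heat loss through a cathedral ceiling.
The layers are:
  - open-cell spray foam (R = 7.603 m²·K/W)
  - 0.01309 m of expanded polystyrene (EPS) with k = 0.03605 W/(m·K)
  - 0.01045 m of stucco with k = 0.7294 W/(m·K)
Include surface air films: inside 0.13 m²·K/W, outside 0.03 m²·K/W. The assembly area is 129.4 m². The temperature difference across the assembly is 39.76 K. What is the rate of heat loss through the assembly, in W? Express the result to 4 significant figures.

632.0 W

0.01309/0.03605 = 0.36311
0.01045/0.7294 = 0.014327
R_total = 0.13 + 7.603 + 0.36311 + 0.014327 + 0.03 = 8.1404 m²·K/W
Q = A·ΔT/R = 129.4 × 39.76 / 8.1404 = 632.02 W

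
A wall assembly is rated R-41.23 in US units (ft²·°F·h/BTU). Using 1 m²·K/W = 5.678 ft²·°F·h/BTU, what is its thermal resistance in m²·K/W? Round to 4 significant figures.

7.261 m²·K/W

R_SI = 41.23/5.678 = 7.2614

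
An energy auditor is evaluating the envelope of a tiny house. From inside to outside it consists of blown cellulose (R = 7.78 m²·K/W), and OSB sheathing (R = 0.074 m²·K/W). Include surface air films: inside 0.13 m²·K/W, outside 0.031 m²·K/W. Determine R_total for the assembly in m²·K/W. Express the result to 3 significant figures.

8.02 m²·K/W

R_total = 0.13 + 7.78 + 0.074 + 0.031 = 8.015 m²·K/W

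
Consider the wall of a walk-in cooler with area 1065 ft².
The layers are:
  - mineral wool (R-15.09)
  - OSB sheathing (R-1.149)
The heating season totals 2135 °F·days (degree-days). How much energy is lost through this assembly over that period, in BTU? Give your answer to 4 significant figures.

R_total = 15.09 + 1.149 = 16.239 ft²·°F·h/BTU
E = A × HDD × 24 / R = 1065 × 2135 × 24 / 16.239 = 3360500 BTU

3360000 BTU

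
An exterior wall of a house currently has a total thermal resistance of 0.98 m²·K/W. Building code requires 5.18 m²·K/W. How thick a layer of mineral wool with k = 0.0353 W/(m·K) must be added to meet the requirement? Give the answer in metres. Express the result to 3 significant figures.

0.148 m

ΔR = 5.18 − 0.98 = 4.2 m²·K/W
L = ΔR × k = 4.2 × 0.0353 = 0.1483 m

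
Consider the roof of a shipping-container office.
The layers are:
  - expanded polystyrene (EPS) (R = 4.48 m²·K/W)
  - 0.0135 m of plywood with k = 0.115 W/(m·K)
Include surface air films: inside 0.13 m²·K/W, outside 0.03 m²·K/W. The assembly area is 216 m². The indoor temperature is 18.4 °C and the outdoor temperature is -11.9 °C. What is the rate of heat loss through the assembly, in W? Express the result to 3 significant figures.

0.0135/0.115 = 0.1174
R_total = 0.13 + 4.48 + 0.1174 + 0.03 = 4.757 m²·K/W
Q = A·ΔT/R = 216 × (18.4 − (-11.9)) / 4.757 = 1376 W

1380 W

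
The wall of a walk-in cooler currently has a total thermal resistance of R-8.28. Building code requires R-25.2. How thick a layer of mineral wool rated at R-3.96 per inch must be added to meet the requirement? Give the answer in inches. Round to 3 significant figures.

4.27 in

ΔR = 25.2 − 8.28 = 16.92 ft²·°F·h/BTU
L = ΔR / (R/in) = 16.92/3.96 = 4.273 in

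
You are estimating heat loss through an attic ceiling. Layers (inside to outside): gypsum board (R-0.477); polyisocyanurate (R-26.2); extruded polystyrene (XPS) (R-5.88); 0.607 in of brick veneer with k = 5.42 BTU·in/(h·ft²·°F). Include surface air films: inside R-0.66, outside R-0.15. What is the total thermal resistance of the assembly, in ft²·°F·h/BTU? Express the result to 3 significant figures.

0.607/5.42 = 0.112
R_total = 0.66 + 0.477 + 26.2 + 5.88 + 0.112 + 0.15 = 33.48 ft²·°F·h/BTU

33.5 ft²·°F·h/BTU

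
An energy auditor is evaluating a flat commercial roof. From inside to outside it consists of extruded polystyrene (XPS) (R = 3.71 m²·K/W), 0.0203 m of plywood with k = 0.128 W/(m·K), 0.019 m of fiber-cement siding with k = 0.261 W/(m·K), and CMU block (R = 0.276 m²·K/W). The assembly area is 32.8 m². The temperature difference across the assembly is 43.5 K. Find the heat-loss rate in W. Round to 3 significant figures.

0.0203/0.128 = 0.1586
0.019/0.261 = 0.0728
R_total = 3.71 + 0.1586 + 0.0728 + 0.276 = 4.217 m²·K/W
Q = A·ΔT/R = 32.8 × 43.5 / 4.217 = 338.3 W

338 W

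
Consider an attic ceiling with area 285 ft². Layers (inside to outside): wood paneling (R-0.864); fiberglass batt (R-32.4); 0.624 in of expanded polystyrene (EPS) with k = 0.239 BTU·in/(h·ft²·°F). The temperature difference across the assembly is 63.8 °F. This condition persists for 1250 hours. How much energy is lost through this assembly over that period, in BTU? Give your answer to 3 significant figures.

634000 BTU

0.624/0.239 = 2.611
R_total = 0.864 + 32.4 + 2.611 = 35.87 ft²·°F·h/BTU
Q = 285 × 63.8 / 35.87 = 506.8 BTU/h
E = 506.8 × 1250 = 633600 BTU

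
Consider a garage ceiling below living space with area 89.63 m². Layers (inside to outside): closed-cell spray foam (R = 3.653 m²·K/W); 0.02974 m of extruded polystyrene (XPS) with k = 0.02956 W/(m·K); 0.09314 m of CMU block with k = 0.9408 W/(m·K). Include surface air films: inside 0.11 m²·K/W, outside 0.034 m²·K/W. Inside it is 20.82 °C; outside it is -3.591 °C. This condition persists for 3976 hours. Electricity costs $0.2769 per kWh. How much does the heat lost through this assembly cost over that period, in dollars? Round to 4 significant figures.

0.02974/0.02956 = 1.0061
0.09314/0.9408 = 0.099001
R_total = 0.11 + 3.653 + 1.0061 + 0.099001 + 0.034 = 4.9021 m²·K/W
Q = 89.63 × (20.82 − (-3.591)) / 4.9021 = 446.33 W
E = 446.33 W × 3976 h / 1000 = 1774.6 kWh
Cost = 1774.6 × 0.2769 = $491.39

491.4 dollars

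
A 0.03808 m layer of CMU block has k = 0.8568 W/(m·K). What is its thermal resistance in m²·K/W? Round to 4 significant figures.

0.04444 m²·K/W

R = L/k = 0.03808/0.8568 = 0.044444 m²·K/W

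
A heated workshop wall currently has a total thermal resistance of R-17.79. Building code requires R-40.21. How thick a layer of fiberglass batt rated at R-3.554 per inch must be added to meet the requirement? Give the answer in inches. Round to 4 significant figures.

6.308 in

ΔR = 40.21 − 17.79 = 22.42 ft²·°F·h/BTU
L = ΔR / (R/in) = 22.42/3.554 = 6.3084 in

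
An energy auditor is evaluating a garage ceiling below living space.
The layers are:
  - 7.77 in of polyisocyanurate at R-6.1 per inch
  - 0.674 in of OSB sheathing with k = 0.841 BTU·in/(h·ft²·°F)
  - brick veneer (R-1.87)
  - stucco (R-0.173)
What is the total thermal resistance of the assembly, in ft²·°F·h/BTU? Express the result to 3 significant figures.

7.77 × 6.1 = 47.4
0.674/0.841 = 0.8014
R_total = 47.4 + 0.8014 + 1.87 + 0.173 = 50.24 ft²·°F·h/BTU

50.2 ft²·°F·h/BTU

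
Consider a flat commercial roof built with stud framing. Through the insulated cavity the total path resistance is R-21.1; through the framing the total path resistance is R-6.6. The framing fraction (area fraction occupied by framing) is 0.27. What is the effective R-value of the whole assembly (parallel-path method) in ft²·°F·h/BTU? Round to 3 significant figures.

U_eff = 0.73/21.1 + 0.27/6.6 = 0.0346 + 0.04091 = 0.07551
R_eff = 1/U_eff = 13.24 ft²·°F·h/BTU

13.2 ft²·°F·h/BTU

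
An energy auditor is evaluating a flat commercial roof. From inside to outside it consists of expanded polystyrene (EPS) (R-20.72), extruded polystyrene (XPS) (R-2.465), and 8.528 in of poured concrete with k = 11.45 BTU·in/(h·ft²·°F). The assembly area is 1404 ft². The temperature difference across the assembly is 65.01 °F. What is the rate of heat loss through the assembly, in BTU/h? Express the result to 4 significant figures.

8.528/11.45 = 0.7448
R_total = 20.72 + 2.465 + 0.7448 = 23.93 ft²·°F·h/BTU
Q = A·ΔT/R = 1404 × 65.01 / 23.93 = 3814.2 BTU/h

3814 BTU/h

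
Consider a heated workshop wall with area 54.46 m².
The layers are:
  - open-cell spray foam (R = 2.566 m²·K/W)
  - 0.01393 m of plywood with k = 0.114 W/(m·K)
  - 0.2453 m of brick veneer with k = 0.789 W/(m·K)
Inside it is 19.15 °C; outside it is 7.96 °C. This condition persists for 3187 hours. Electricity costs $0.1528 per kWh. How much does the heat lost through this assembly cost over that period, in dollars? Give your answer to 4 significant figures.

98.95 dollars

0.01393/0.114 = 0.12219
0.2453/0.789 = 0.3109
R_total = 2.566 + 0.12219 + 0.3109 = 2.9991 m²·K/W
Q = 54.46 × (19.15 − 7.96) / 2.9991 = 203.2 W
E = 203.2 W × 3187 h / 1000 = 647.59 kWh
Cost = 647.59 × 0.1528 = $98.952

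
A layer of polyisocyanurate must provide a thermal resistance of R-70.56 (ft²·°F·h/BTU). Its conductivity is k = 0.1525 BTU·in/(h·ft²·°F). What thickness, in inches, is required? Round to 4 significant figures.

L = R × k = 70.56 × 0.1525 = 10.76 in

10.76 in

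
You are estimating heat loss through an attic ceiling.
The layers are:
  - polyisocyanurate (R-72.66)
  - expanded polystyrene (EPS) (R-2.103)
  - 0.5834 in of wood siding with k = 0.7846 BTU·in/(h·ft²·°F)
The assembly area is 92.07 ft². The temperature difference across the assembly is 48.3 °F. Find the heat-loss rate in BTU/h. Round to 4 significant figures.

0.5834/0.7846 = 0.74356
R_total = 72.66 + 2.103 + 0.74356 = 75.507 ft²·°F·h/BTU
Q = A·ΔT/R = 92.07 × 48.3 / 75.507 = 58.895 BTU/h

58.90 BTU/h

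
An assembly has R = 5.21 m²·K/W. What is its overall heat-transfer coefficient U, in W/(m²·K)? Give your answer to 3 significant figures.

0.192 W/(m²·K)

U = 1/R = 1/5.21 = 0.1919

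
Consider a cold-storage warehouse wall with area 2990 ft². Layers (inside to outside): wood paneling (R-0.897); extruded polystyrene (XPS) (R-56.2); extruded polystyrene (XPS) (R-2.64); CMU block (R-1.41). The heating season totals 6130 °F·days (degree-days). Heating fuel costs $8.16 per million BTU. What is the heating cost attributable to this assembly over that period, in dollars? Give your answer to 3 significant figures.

R_total = 0.897 + 56.2 + 2.64 + 1.41 = 61.15 ft²·°F·h/BTU
E = A × HDD × 24 / R = 2990 × 6130 × 24 / 61.15 = 7194000 BTU
Cost = 7194000/10⁶ × 8.16 = $58.7

58.7 dollars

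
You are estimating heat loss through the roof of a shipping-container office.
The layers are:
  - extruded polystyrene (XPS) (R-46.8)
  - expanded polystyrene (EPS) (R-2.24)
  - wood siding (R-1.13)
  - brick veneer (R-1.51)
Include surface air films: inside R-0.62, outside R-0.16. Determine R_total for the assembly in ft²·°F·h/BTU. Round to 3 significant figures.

R_total = 0.62 + 46.8 + 2.24 + 1.13 + 1.51 + 0.16 = 52.46 ft²·°F·h/BTU

52.5 ft²·°F·h/BTU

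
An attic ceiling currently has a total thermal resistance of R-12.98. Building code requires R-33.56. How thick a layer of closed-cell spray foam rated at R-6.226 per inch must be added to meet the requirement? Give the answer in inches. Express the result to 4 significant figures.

ΔR = 33.56 − 12.98 = 20.58 ft²·°F·h/BTU
L = ΔR / (R/in) = 20.58/6.226 = 3.3055 in

3.305 in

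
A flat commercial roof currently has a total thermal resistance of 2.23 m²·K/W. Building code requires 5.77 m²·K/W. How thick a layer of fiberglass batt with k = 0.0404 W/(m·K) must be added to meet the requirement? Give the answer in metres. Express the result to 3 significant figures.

0.143 m

ΔR = 5.77 − 2.23 = 3.54 m²·K/W
L = ΔR × k = 3.54 × 0.0404 = 0.143 m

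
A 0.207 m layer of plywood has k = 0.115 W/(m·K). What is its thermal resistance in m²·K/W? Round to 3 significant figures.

R = L/k = 0.207/0.115 = 1.8 m²·K/W

1.80 m²·K/W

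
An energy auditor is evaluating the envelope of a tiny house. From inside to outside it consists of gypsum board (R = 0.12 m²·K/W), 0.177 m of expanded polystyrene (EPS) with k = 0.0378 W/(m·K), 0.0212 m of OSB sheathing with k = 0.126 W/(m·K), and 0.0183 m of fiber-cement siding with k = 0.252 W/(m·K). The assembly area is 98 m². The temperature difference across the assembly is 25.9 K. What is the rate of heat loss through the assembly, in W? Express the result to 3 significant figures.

0.177/0.0378 = 4.683
0.0212/0.126 = 0.1683
0.0183/0.252 = 0.07262
R_total = 0.12 + 4.683 + 0.1683 + 0.07262 = 5.043 m²·K/W
Q = A·ΔT/R = 98 × 25.9 / 5.043 = 503.3 W

503 W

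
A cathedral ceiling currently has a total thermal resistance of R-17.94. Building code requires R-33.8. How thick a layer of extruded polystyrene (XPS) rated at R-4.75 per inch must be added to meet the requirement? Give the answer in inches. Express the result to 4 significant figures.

3.339 in

ΔR = 33.8 − 17.94 = 15.86 ft²·°F·h/BTU
L = ΔR / (R/in) = 15.86/4.75 = 3.3389 in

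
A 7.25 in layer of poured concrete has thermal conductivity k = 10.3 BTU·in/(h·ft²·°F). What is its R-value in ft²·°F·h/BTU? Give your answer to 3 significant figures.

0.704 ft²·°F·h/BTU

R = L/k = 7.25/10.3 = 0.7039 ft²·°F·h/BTU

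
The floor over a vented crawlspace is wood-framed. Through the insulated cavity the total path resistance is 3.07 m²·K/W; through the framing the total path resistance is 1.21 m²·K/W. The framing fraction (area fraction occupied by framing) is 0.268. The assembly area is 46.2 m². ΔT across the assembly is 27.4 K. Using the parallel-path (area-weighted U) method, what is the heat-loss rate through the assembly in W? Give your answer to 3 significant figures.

582 W

U_eff = 0.732/3.07 + 0.268/1.21 = 0.2384 + 0.2215 = 0.4599
R_eff = 1/U_eff = 2.174 m²·K/W
Q = 46.2 × 27.4 / 2.174 = 582.2 W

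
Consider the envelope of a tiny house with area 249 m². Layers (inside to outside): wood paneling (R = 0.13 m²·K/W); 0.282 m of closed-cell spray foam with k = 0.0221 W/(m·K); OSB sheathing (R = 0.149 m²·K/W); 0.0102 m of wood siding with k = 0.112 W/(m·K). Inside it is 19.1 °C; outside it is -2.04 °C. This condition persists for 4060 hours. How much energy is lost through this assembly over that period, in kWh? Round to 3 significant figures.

0.282/0.0221 = 12.76
0.0102/0.112 = 0.09107
R_total = 0.13 + 12.76 + 0.149 + 0.09107 = 13.13 m²·K/W
Q = 249 × (19.1 − (-2.04)) / 13.13 = 400.9 W
E = 400.9 W × 4060 h / 1000 = 1628 kWh

1630 kWh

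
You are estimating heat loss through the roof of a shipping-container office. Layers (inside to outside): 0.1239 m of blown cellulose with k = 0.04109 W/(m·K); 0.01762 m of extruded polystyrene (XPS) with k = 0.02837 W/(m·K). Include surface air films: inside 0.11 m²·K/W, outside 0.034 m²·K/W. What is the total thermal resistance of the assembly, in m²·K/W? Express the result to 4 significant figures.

3.780 m²·K/W

0.1239/0.04109 = 3.0153
0.01762/0.02837 = 0.62108
R_total = 0.11 + 3.0153 + 0.62108 + 0.034 = 3.7804 m²·K/W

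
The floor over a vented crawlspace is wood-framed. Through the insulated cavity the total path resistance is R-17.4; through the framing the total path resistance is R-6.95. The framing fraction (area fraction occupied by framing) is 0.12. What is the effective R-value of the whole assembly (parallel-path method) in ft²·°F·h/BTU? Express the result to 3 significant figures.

14.7 ft²·°F·h/BTU

U_eff = 0.88/17.4 + 0.12/6.95 = 0.05057 + 0.01727 = 0.06784
R_eff = 1/U_eff = 14.74 ft²·°F·h/BTU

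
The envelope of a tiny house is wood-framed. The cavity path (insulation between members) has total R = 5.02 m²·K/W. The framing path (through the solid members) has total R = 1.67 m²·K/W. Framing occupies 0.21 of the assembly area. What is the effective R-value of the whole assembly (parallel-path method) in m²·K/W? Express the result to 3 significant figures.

U_eff = 0.79/5.02 + 0.21/1.67 = 0.1574 + 0.1257 = 0.2831
R_eff = 1/U_eff = 3.532 m²·K/W

3.53 m²·K/W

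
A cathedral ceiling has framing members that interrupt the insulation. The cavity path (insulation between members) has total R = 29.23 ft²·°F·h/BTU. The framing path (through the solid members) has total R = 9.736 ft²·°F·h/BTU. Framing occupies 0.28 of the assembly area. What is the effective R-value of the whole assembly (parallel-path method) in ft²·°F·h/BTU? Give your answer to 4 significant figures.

U_eff = 0.72/29.23 + 0.28/9.736 = 0.024632 + 0.028759 = 0.053391
R_eff = 1/U_eff = 18.73 ft²·°F·h/BTU

18.73 ft²·°F·h/BTU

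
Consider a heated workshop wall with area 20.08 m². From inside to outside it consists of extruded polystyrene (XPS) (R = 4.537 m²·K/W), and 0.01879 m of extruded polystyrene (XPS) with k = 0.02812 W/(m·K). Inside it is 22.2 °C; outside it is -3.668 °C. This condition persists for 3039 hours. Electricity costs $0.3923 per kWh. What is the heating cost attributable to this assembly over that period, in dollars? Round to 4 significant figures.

0.01879/0.02812 = 0.66821
R_total = 4.537 + 0.66821 = 5.2052 m²·K/W
Q = 20.08 × (22.2 − (-3.668)) / 5.2052 = 99.79 W
E = 99.79 W × 3039 h / 1000 = 303.26 kWh
Cost = 303.26 × 0.3923 = $118.97

119.0 dollars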